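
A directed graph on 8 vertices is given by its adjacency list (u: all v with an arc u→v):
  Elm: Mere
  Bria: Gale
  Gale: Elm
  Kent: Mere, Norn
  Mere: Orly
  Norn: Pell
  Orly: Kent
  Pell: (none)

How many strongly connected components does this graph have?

6

{Kent, Mere, Orly} are all mutually reachable — one SCC of size 3.
{Gale} is an SCC by itself.
{Pell} is an SCC by itself.
{Bria} is an SCC by itself.
{Elm} is an SCC by itself.
(and 1 more singleton SCC)
That gives 6 strongly connected components.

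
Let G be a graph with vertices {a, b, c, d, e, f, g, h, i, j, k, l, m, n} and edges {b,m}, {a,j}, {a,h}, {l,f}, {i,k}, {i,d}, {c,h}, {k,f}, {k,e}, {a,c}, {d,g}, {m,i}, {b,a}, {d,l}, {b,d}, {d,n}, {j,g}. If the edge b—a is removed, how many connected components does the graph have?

1

b and a are still connected via b-d-g-j-a, so the component count stays at 1.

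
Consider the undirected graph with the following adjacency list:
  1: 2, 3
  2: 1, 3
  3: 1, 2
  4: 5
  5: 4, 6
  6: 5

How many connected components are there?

2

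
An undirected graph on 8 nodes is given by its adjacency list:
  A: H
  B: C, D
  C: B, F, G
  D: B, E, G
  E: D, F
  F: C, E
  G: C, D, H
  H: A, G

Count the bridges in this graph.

The edges on the cycle D-B-C-F-E-D are not bridges since each lies on that cycle.
But removing H-A disconnects H from A; removing G-H disconnects G from H — these are bridges.
That makes 2 bridges.

2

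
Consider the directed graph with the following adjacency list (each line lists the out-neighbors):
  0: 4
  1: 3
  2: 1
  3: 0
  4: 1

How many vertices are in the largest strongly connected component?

{0, 1, 3, 4} are all mutually reachable — one SCC of size 4.
{2} is an SCC by itself.
The largest has 4 vertices.

4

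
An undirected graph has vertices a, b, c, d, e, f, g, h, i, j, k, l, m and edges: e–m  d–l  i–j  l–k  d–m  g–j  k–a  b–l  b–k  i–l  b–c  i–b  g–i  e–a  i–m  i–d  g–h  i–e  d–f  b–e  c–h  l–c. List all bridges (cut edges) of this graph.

The edges on the cycle i-b-e-i are not bridges since each lies on that cycle.
But removing d–f disconnects d from f — this is a bridge.

d-f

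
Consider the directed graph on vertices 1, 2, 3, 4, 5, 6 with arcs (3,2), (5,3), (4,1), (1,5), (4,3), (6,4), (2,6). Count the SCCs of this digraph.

1

{1, 2, 3, 4, 5, 6} are all mutually reachable — one SCC of size 6.
That gives 1 strongly connected component.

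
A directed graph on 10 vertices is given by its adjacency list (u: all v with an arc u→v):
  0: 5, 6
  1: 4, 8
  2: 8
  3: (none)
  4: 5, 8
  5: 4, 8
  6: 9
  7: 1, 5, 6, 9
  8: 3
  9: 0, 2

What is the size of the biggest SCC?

{0, 6, 9} are all mutually reachable — one SCC of size 3.
{4, 5} are all mutually reachable — one SCC of size 2.
{7} is an SCC by itself.
{2} is an SCC by itself.
{1} is an SCC by itself.
(and 2 more singleton SCCs)
The largest has 3 vertices.

3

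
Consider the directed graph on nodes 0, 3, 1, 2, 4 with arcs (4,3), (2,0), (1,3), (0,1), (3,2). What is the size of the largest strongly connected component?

{0, 1, 2, 3} are all mutually reachable — one SCC of size 4.
{4} is an SCC by itself.
The largest has 4 vertices.

4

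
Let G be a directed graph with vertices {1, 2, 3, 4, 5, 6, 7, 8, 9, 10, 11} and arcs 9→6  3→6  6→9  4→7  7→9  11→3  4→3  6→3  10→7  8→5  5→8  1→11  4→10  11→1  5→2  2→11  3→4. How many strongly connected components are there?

{3, 4, 6, 7, 9, 10} are all mutually reachable — one SCC of size 6.
{5, 8} are all mutually reachable — one SCC of size 2.
{1, 11} are all mutually reachable — one SCC of size 2.
{2} is an SCC by itself.
That gives 4 strongly connected components.

4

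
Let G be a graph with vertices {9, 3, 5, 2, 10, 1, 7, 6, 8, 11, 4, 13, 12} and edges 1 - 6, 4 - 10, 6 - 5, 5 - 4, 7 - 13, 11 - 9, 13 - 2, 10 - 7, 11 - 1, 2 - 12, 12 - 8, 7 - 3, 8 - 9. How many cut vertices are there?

1

Removing 7 increases the component count from 1 to 2, so 7 is a cut vertex.
By contrast removing 6 leaves 1 component; it is not a cut vertex. No other vertex is a cut vertex either.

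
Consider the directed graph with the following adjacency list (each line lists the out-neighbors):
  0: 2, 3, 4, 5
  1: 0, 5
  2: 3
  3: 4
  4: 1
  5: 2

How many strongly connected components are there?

1

{0, 1, 2, 3, 4, 5} are all mutually reachable — one SCC of size 6.
That gives 1 strongly connected component.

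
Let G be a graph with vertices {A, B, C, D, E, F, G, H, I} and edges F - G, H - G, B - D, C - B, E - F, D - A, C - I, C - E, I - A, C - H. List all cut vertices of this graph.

Removing C increases the component count from 1 to 2, so C is a cut vertex.
By contrast removing F leaves 1 component; it is not a cut vertex. No other vertex is a cut vertex either.

C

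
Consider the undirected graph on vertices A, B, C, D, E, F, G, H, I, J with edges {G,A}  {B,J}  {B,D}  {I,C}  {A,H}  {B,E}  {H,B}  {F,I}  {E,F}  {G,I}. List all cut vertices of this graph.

B, I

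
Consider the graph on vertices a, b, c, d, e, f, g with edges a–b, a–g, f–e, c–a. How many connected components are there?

3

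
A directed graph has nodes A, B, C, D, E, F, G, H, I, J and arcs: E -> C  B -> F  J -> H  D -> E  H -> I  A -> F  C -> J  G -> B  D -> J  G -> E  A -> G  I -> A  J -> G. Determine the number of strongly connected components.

4

{A, C, E, G, H, I, J} are all mutually reachable — one SCC of size 7.
{B} is an SCC by itself.
{D} is an SCC by itself.
{F} is an SCC by itself.
That gives 4 strongly connected components.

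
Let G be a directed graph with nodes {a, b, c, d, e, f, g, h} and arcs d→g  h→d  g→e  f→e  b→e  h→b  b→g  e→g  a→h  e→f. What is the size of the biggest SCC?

{e, f, g} are all mutually reachable — one SCC of size 3.
{d} is an SCC by itself.
{a} is an SCC by itself.
{c} is an SCC by itself.
{h} is an SCC by itself.
(and 1 more singleton SCC)
The largest has 3 vertices.

3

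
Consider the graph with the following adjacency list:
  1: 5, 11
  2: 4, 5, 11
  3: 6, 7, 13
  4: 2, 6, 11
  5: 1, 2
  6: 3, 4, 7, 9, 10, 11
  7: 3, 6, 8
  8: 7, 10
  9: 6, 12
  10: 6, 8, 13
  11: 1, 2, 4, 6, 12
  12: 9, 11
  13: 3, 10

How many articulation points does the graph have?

1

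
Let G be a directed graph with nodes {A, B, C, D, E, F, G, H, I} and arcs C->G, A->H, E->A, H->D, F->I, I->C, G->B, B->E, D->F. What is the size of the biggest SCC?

9

{A, B, C, D, E, F, G, H, I} are all mutually reachable — one SCC of size 9.
The largest has 9 vertices.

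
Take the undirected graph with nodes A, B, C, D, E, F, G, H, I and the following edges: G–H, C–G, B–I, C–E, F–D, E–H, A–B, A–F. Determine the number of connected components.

2

Starting from C we can reach C, E, G, H. That is one component of size 4.
Starting from A we can reach A, B, D, F, I. That is one component of size 5.
Total: 2 components.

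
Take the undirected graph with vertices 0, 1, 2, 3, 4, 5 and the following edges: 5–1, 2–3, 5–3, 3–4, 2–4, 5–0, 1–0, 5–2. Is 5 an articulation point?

Yes

Deleting 5 raises the number of components from 1 to 2, so 5 is a cut vertex.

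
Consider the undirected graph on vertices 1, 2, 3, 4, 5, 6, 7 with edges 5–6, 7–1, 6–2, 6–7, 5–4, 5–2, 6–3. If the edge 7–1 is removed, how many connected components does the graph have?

Before removal there is 1 component.
7–1 is a bridge — removing it separates 7's side from 1's side.
After removal: 2 components.

2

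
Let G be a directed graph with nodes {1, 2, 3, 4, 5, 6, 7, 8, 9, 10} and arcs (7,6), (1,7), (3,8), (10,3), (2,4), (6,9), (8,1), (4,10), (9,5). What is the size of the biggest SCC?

{6} is an SCC by itself.
{7} is an SCC by itself.
{9} is an SCC by itself.
{2} is an SCC by itself.
{5} is an SCC by itself.
(and 5 more singleton SCCs)
The largest has 1 vertex.

1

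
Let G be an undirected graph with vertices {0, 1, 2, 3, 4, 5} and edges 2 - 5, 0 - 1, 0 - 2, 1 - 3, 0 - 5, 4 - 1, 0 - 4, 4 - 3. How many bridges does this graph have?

The edges on the cycle 0-2-5-0 are not bridges since each lies on that cycle.
Every edge lies on some cycle, so there are no bridges.

0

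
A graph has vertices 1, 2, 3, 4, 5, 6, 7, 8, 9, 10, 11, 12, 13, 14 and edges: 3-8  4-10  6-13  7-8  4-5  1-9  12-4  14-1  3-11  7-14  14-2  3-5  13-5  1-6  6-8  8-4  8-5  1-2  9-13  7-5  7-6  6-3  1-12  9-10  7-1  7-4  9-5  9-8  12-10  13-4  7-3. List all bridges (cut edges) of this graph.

The edges on the cycle 14-1-2-14 are not bridges since each lies on that cycle.
But removing 11-3 disconnects 11 from 3 — this is a bridge.

11-3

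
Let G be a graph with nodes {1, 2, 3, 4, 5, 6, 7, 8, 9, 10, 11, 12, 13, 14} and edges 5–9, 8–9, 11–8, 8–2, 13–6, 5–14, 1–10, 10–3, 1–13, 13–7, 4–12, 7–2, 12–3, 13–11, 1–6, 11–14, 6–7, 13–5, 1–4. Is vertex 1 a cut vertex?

Yes

Deleting 1 raises the number of components from 1 to 2, so 1 is a cut vertex.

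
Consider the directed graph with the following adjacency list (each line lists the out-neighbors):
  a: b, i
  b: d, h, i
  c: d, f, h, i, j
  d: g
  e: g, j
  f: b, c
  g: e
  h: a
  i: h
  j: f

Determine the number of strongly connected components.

1

{a, b, c, d, e, f, g, h, i, j} are all mutually reachable — one SCC of size 10.
That gives 1 strongly connected component.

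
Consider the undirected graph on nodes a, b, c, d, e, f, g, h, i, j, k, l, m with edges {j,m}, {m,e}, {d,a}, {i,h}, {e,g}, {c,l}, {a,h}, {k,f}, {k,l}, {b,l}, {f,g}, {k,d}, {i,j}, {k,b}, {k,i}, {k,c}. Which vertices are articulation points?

k

Removing k increases the component count from 1 to 2, so k is a cut vertex.
By contrast removing d leaves 1 component; it is not a cut vertex. No other vertex is a cut vertex either.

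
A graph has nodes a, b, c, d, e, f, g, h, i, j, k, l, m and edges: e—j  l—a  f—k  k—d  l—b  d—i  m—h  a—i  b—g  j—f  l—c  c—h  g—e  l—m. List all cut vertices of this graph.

l

Removing l increases the component count from 1 to 2, so l is a cut vertex.
By contrast removing k leaves 1 component; it is not a cut vertex. No other vertex is a cut vertex either.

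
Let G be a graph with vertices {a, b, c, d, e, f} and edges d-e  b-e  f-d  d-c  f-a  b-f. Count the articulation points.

Removing d increases the component count from 1 to 2, so d is a cut vertex.
Removing f increases the component count from 1 to 2, so f is a cut vertex.
By contrast removing b leaves 1 component; it is not a cut vertex. No other vertex is a cut vertex either.

2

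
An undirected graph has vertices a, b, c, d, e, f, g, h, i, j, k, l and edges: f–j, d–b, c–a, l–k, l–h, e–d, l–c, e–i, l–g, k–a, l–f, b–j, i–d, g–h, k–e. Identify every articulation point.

l

Removing l increases the component count from 1 to 2, so l is a cut vertex.
By contrast removing k leaves 1 component; it is not a cut vertex. No other vertex is a cut vertex either.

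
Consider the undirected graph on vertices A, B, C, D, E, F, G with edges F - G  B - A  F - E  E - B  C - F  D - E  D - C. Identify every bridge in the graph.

A-B, B-E, F-G

The edges on the cycle D-C-F-E-D are not bridges since each lies on that cycle.
But removing F - G disconnects F from G; removing B - A disconnects B from A; removing E - B disconnects E from B — these are bridges.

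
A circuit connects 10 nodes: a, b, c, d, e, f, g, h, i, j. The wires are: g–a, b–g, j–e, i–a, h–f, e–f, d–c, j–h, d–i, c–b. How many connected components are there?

Starting from e we can reach e, f, h, j. That is one component of size 4.
Starting from a we can reach a, b, c, d, g, i. That is one component of size 6.
Total: 2 components.

2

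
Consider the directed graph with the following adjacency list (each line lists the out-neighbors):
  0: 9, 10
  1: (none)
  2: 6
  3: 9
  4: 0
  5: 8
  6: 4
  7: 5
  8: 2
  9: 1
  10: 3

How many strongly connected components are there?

{3} is an SCC by itself.
{10} is an SCC by itself.
{2} is an SCC by itself.
{1} is an SCC by itself.
{5} is an SCC by itself.
(and 6 more singleton SCCs)
That gives 11 strongly connected components.

11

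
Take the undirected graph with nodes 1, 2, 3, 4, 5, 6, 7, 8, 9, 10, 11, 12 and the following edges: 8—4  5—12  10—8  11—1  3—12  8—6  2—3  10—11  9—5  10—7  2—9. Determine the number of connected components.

Starting from 2 we can reach 2, 3, 5, 9, 12. That is one component of size 5.
Starting from 1 we can reach 1, 4, 6, 7, 8, 10, 11. That is one component of size 7.
Total: 2 components.

2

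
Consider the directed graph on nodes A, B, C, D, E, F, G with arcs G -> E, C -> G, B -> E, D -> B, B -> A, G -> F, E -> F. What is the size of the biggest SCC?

{E} is an SCC by itself.
{G} is an SCC by itself.
{C} is an SCC by itself.
{B} is an SCC by itself.
{A} is an SCC by itself.
(and 2 more singleton SCCs)
The largest has 1 vertex.

1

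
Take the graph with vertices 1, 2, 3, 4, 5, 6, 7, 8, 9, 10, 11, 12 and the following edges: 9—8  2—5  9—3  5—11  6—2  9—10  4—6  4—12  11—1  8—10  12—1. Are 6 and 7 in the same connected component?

No

The component containing 6 is {1, 2, 4, 5, 6, 11, 12}, and 7 is not in it.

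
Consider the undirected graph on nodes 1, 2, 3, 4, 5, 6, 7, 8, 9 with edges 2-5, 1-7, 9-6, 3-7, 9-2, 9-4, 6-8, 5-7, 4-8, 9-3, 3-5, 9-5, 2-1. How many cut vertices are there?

1

Removing 9 increases the component count from 1 to 2, so 9 is a cut vertex.
By contrast removing 6 leaves 1 component; it is not a cut vertex. No other vertex is a cut vertex either.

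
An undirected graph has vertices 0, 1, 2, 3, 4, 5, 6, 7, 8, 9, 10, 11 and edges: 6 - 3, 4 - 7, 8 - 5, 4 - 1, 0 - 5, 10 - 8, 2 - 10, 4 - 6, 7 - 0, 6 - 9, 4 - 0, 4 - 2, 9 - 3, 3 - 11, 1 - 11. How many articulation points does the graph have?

1

Removing 4 increases the component count from 1 to 2, so 4 is a cut vertex.
By contrast removing 5 leaves 1 component; it is not a cut vertex. No other vertex is a cut vertex either.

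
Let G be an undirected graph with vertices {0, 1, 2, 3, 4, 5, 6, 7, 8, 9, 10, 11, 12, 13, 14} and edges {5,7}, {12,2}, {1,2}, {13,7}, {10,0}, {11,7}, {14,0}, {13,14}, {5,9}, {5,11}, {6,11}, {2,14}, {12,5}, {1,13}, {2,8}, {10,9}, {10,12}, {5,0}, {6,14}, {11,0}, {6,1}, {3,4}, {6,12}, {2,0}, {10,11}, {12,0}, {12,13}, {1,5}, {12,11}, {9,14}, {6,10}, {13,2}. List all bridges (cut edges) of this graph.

The edges on the cycle 6-10-0-11-6 are not bridges since each lies on that cycle.
But removing 3—4 disconnects 3 from 4; removing 8—2 disconnects 8 from 2 — these are bridges.

2-8, 3-4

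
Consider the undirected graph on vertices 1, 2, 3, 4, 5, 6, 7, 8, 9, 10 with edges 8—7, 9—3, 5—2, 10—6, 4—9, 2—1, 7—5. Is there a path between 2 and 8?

Yes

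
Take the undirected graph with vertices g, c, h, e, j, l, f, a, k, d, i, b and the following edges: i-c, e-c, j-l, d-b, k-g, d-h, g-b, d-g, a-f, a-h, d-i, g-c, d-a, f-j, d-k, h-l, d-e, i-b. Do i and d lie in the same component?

Yes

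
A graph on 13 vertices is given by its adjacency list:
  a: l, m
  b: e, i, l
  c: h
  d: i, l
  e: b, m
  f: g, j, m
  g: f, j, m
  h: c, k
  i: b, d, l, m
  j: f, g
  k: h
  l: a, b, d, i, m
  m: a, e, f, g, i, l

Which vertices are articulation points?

Removing h increases the component count from 2 to 3, so h is a cut vertex.
Removing m increases the component count from 2 to 3, so m is a cut vertex.
By contrast removing b leaves 2 components; it is not a cut vertex. No other vertex is a cut vertex either.

h, m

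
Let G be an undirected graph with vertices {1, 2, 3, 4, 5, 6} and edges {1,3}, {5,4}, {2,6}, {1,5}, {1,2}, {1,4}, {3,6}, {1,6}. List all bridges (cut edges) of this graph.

The edges on the cycle 1-5-4-1 are not bridges since each lies on that cycle.
Every edge lies on some cycle, so there are no bridges.

none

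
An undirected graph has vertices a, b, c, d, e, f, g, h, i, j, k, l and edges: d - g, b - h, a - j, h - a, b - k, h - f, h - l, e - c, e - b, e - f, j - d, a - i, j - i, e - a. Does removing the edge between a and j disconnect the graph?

After removing a - j, the path a-i-j still connects them, so the edge is not a bridge.

No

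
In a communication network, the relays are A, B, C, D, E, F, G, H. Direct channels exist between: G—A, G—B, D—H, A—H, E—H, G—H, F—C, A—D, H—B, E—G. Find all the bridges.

The edges on the cycle G-A-D-H-G are not bridges since each lies on that cycle.
But removing F—C disconnects F from C — this is a bridge.

C-F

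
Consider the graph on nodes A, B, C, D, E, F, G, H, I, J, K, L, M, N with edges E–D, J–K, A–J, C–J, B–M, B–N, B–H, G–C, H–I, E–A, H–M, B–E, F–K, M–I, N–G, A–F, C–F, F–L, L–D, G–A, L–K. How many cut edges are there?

0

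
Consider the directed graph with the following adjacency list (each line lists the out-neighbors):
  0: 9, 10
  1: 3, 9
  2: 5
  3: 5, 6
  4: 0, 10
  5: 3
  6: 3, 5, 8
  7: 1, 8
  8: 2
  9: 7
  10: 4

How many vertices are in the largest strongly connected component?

5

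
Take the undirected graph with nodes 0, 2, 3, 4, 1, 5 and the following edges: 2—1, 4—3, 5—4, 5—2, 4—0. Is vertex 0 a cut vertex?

No

Deleting 0 leaves 1 component (was 1), so 0 is not a cut vertex.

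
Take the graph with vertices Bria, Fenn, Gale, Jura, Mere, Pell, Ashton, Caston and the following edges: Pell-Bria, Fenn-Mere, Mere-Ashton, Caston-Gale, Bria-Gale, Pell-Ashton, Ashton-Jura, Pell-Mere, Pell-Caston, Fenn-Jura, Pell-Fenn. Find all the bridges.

none

The edges on the cycle Pell-Fenn-Jura-Ashton-Pell are not bridges since each lies on that cycle.
Every edge lies on some cycle, so there are no bridges.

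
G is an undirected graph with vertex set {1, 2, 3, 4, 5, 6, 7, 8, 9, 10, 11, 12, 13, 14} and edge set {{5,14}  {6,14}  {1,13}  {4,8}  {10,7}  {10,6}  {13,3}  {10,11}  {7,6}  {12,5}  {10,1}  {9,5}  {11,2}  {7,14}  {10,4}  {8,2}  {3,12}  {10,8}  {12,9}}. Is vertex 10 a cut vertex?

Deleting 10 raises the number of components from 1 to 2, so 10 is a cut vertex.

Yes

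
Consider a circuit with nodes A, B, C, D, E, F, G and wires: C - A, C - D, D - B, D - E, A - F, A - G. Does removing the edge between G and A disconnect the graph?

Removing G - A leaves no path between G and A: the component count goes from 1 to 2. So it is a bridge.

Yes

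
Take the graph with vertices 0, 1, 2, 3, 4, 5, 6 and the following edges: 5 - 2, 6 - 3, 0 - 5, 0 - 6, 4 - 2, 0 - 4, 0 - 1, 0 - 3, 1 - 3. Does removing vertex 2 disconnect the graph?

No

Deleting 2 leaves 1 component (was 1) (its neighbors 4, 5 remain connected to each other), so 2 is not a cut vertex.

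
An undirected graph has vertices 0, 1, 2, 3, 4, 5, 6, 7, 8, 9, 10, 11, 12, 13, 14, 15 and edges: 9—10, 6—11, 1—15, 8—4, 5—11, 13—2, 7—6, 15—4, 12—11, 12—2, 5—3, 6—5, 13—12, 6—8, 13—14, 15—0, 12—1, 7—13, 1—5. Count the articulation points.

3

Removing 5 increases the component count from 2 to 3, so 5 is a cut vertex.
Removing 13 increases the component count from 2 to 3, so 13 is a cut vertex.
Removing 15 increases the component count from 2 to 3, so 15 is a cut vertex.
By contrast removing 12 leaves 2 components; it is not a cut vertex. No other vertex is a cut vertex either.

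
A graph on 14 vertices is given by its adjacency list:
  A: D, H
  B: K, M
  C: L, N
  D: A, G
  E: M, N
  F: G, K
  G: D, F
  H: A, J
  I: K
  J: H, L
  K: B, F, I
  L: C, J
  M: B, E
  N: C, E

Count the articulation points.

Removing K increases the component count from 1 to 2, so K is a cut vertex.
By contrast removing J leaves 1 component; it is not a cut vertex. No other vertex is a cut vertex either.

1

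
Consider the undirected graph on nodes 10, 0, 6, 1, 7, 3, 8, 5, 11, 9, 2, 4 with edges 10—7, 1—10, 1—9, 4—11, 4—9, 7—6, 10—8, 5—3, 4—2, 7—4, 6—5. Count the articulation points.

Removing 4 increases the component count from 2 to 4, so 4 is a cut vertex.
Removing 5 increases the component count from 2 to 3, so 5 is a cut vertex.
Removing 6 increases the component count from 2 to 3, so 6 is a cut vertex.
Likewise 7, 10 are cut vertices.
By contrast removing 3 leaves 2 components; it is not a cut vertex. No other vertex is a cut vertex either.

5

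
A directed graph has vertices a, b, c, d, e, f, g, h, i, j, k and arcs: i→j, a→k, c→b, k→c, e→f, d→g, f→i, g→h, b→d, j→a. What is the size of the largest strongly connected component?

{i} is an SCC by itself.
{a} is an SCC by itself.
{b} is an SCC by itself.
{j} is an SCC by itself.
{e} is an SCC by itself.
(and 6 more singleton SCCs)
The largest has 1 vertex.

1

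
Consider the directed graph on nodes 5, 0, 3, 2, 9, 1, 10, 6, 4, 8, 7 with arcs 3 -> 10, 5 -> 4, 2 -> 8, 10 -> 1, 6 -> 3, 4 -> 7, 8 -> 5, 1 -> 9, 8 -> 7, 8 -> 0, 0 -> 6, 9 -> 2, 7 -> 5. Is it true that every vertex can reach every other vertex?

No

There is no directed path from 7 to 9, so the graph is not strongly connected.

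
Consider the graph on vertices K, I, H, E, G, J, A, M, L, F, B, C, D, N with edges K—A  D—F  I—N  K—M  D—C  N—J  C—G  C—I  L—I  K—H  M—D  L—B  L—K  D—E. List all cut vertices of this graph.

Removing C increases the component count from 1 to 2, so C is a cut vertex.
Removing D increases the component count from 1 to 3, so D is a cut vertex.
Removing I increases the component count from 1 to 2, so I is a cut vertex.
Likewise K, L, N are cut vertices.
By contrast removing B leaves 1 component; it is not a cut vertex. No other vertex is a cut vertex either.

C, D, I, K, L, N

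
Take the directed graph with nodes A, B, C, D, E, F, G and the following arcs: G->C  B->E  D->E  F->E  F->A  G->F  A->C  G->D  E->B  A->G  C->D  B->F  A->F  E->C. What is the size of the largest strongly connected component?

7

{A, B, C, D, E, F, G} are all mutually reachable — one SCC of size 7.
The largest has 7 vertices.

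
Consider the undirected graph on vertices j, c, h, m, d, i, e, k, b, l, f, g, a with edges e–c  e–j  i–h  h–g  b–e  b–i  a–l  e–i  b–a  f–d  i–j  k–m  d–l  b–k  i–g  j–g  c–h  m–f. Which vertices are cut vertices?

Removing b increases the component count from 1 to 2, so b is a cut vertex.
By contrast removing i leaves 1 component; it is not a cut vertex. No other vertex is a cut vertex either.

b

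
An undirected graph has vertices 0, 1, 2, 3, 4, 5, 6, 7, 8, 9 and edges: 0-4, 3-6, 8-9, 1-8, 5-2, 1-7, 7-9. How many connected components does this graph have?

4

Starting from 0 we can reach 0, 4. That is one component of size 2.
Starting from 3 we can reach 3, 6. That is one component of size 2.
Starting from 2 we can reach 2, 5. That is one component of size 2.
Starting from 1 we can reach 1, 7, 8, 9. That is one component of size 4.
Total: 4 components.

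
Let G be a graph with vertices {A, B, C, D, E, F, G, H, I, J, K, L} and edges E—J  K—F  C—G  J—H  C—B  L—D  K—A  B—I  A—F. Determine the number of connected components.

4

Starting from D we can reach D, L. That is one component of size 2.
Starting from E we can reach E, H, J. That is one component of size 3.
Starting from A we can reach A, F, K. That is one component of size 3.
Starting from B we can reach B, C, G, I. That is one component of size 4.
Total: 4 components.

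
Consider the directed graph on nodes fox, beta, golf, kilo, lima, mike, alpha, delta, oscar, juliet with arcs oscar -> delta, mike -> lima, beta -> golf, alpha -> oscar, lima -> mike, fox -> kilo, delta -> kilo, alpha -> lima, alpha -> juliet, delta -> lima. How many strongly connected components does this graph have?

{lima, mike} are all mutually reachable — one SCC of size 2.
{delta} is an SCC by itself.
{juliet} is an SCC by itself.
{golf} is an SCC by itself.
{oscar} is an SCC by itself.
(and 4 more singleton SCCs)
That gives 9 strongly connected components.

9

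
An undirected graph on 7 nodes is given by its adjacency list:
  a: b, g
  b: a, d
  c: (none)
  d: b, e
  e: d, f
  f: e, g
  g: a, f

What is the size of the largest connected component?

c is isolated — a component by itself.
Starting from a we can reach a, b, d, e, f, g. That is one component of size 6.
The largest has 6 vertices.

6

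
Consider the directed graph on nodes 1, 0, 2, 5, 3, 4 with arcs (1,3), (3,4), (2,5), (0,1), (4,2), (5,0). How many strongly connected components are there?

{0, 1, 2, 3, 4, 5} are all mutually reachable — one SCC of size 6.
That gives 1 strongly connected component.

1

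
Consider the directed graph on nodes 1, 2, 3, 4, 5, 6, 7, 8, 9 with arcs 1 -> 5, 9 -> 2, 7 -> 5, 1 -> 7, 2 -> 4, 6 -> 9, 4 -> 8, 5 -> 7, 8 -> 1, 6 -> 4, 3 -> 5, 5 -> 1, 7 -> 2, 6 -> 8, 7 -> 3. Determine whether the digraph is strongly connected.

There is no directed path from 8 to 6, so the graph is not strongly connected.

No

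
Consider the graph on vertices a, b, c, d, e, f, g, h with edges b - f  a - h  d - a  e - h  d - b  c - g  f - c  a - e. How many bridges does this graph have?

5

The edges on the cycle a-e-h-a are not bridges since each lies on that cycle.
But removing d - b disconnects d from b; removing f - b disconnects f from b; removing f - c disconnects f from c; removing a - d disconnects a from d — these are bridges.
In total 5 edges are bridges.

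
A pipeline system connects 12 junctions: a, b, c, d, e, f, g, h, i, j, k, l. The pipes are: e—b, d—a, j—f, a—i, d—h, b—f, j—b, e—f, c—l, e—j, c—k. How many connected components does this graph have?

g is isolated — a component by itself.
Starting from c we can reach c, k, l. That is one component of size 3.
Starting from a we can reach a, d, h, i. That is one component of size 4.
Starting from b we can reach b, e, f, j. That is one component of size 4.
Total: 4 components.

4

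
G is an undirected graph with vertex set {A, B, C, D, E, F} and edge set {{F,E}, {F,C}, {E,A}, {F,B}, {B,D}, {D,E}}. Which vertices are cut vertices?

E, F

Removing E increases the component count from 1 to 2, so E is a cut vertex.
Removing F increases the component count from 1 to 2, so F is a cut vertex.
By contrast removing B leaves 1 component; it is not a cut vertex. No other vertex is a cut vertex either.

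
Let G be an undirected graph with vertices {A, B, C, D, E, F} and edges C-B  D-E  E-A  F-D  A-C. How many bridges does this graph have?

5

removing F-D disconnects F from D; removing E-D disconnects E from D; removing B-C disconnects B from C; removing C-A disconnects C from A — these are bridges.
In total 5 edges are bridges.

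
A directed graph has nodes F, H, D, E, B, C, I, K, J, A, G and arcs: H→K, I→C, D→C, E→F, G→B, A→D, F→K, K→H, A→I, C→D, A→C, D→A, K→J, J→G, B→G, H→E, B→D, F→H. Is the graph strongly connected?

There is no directed path from I to G, so the graph is not strongly connected.

No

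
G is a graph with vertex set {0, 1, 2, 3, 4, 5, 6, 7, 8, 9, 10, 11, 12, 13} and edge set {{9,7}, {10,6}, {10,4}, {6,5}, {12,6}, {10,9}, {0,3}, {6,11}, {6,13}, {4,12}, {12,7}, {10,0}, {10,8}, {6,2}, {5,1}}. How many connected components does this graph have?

Starting from 0 we can reach 0, 1, 2, 3, 4, 5, 6, 7, 8, 9, 10, 11, 12, 13. That is one component of size 14.
Total: 1 component.

1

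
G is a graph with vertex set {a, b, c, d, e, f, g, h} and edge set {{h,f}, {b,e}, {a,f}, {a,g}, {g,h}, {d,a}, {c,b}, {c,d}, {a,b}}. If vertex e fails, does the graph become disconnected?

Deleting e leaves 1 component (was 1), so e is not a cut vertex.

No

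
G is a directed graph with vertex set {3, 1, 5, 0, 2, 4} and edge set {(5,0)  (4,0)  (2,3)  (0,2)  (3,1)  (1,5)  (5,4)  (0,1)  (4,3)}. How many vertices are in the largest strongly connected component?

6

{0, 1, 2, 3, 4, 5} are all mutually reachable — one SCC of size 6.
The largest has 6 vertices.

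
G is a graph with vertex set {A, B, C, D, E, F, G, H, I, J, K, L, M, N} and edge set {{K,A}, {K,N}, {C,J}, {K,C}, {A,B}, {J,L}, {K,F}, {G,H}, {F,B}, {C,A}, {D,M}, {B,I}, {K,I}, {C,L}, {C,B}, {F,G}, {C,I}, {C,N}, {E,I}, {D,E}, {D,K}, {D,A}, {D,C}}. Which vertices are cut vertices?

Removing C increases the component count from 1 to 2, so C is a cut vertex.
Removing D increases the component count from 1 to 2, so D is a cut vertex.
Removing F increases the component count from 1 to 2, so F is a cut vertex.
Likewise G is a cut vertex.
By contrast removing L leaves 1 component; it is not a cut vertex. No other vertex is a cut vertex either.

C, D, F, G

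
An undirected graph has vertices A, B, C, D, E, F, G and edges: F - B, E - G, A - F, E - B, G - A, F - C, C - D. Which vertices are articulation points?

C, F

Removing C increases the component count from 1 to 2, so C is a cut vertex.
Removing F increases the component count from 1 to 2, so F is a cut vertex.
By contrast removing B leaves 1 component; it is not a cut vertex. No other vertex is a cut vertex either.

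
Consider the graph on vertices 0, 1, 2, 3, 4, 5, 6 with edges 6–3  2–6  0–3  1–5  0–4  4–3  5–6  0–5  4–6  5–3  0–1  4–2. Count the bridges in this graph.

The edges on the cycle 0-1-5-0 are not bridges since each lies on that cycle.
Every edge lies on some cycle, so there are no bridges.

0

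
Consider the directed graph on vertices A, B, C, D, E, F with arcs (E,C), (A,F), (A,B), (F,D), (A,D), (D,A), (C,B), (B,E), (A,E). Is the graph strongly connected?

No

There is no directed path from E to F, so the graph is not strongly connected.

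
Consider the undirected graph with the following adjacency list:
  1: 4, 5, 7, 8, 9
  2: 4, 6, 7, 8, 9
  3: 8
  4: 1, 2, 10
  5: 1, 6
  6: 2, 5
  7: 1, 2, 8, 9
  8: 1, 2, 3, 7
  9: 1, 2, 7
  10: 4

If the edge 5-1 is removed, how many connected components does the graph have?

1

5 and 1 are still connected via 5-6-2-4-1, so the component count stays at 1.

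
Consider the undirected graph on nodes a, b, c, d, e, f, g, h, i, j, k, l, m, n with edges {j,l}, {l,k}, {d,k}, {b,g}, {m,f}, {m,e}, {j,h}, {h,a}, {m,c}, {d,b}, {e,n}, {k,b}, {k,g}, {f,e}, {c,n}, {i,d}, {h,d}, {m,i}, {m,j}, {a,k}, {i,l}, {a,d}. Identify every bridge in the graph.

The edges on the cycle m-c-n-e-m are not bridges since each lies on that cycle.
Every edge lies on some cycle, so there are no bridges.

none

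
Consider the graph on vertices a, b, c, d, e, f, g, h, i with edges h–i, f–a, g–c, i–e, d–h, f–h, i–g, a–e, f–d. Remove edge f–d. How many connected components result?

f and d are still connected via f-h-d, so the component count stays at 2.

2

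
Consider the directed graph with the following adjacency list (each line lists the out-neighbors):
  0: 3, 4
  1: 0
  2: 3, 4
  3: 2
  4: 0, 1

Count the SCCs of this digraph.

1

{0, 1, 2, 3, 4} are all mutually reachable — one SCC of size 5.
That gives 1 strongly connected component.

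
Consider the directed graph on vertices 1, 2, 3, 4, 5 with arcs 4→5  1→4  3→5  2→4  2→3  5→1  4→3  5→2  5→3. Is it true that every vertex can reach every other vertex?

From 1 we can reach every vertex (1, 2, 3, 4, 5), and every vertex can reach 1 (1, 2, 3, 4, 5). So the whole graph is one strongly connected component.

Yes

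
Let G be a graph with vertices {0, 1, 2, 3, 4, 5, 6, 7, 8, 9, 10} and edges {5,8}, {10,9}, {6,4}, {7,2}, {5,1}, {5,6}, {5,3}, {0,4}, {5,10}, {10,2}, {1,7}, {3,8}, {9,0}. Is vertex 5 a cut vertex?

Deleting 5 raises the number of components from 1 to 2, so 5 is a cut vertex.

Yes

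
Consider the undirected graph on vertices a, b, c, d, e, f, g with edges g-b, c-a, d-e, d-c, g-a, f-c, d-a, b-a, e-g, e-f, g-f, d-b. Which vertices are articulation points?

none

Removing a, for instance, still leaves 1 component. No single vertex removal increases the component count — the graph has no articulation points.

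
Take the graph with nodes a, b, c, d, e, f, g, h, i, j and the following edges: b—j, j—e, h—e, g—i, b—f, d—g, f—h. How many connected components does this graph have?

4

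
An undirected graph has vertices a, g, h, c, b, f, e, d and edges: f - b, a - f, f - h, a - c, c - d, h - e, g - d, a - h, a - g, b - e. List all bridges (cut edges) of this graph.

The edges on the cycle a-c-d-g-a are not bridges since each lies on that cycle.
Every edge lies on some cycle, so there are no bridges.

none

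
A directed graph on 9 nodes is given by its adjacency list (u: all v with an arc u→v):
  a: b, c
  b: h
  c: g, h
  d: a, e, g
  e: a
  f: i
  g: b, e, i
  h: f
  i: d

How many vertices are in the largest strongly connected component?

9

{a, b, c, d, e, f, g, h, i} are all mutually reachable — one SCC of size 9.
The largest has 9 vertices.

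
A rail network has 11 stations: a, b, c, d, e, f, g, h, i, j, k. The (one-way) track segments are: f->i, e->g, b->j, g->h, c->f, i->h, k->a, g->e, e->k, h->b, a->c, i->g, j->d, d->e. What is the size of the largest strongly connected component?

{a, b, c, d, e, f, g, h, i, j, k} are all mutually reachable — one SCC of size 11.
The largest has 11 vertices.

11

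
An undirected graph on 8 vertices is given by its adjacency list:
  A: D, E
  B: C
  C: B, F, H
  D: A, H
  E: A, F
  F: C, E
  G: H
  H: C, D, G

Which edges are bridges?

B-C, G-H

The edges on the cycle C-F-E-A-D-H-C are not bridges since each lies on that cycle.
But removing C-B disconnects C from B; removing H-G disconnects H from G — these are bridges.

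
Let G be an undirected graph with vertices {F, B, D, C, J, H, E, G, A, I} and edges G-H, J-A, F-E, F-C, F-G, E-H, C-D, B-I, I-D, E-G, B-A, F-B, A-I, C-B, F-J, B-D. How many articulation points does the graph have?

1

Removing F increases the component count from 1 to 2, so F is a cut vertex.
By contrast removing I leaves 1 component; it is not a cut vertex. No other vertex is a cut vertex either.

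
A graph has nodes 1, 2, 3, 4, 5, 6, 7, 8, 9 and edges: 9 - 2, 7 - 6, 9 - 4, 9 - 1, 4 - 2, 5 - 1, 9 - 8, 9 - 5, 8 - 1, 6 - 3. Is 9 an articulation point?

Yes

Deleting 9 raises the number of components from 2 to 3, so 9 is a cut vertex.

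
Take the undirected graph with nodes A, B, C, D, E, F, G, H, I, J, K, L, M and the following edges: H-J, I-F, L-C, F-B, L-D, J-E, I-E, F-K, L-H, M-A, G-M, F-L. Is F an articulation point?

Yes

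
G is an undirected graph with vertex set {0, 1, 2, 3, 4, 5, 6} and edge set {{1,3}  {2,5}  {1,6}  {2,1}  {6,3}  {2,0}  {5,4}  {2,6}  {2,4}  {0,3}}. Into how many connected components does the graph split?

Starting from 0 we can reach 0, 1, 2, 3, 4, 5, 6. That is one component of size 7.
Total: 1 component.

1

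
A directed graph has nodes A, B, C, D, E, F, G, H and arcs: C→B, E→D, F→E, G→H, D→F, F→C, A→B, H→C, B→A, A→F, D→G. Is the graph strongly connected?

Yes

From B we can reach every vertex (A, B, C, D, E, F, G, H), and every vertex can reach B (A, B, C, D, E, F, G, H). So the whole graph is one strongly connected component.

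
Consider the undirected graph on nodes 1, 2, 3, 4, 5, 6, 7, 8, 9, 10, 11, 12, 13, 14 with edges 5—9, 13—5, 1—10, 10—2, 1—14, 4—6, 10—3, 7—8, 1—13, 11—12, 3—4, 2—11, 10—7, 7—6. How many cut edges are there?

The edges on the cycle 10-3-4-6-7-10 are not bridges since each lies on that cycle.
But removing 2—11 disconnects 2 from 11; removing 1—10 disconnects 1 from 10; removing 1—13 disconnects 1 from 13; removing 1—14 disconnects 1 from 14 — these are bridges.
In total 9 edges are bridges.

9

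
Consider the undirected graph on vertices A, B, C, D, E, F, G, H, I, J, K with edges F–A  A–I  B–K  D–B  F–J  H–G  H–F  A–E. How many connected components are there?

C is isolated — a component by itself.
Starting from B we can reach B, D, K. That is one component of size 3.
Starting from A we can reach A, E, F, G, H, I, J. That is one component of size 7.
Total: 3 components.

3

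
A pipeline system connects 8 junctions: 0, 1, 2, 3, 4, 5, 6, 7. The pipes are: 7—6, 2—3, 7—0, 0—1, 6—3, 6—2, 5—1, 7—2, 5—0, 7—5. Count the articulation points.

1

Removing 7 increases the component count from 2 to 3, so 7 is a cut vertex.
By contrast removing 6 leaves 2 components; it is not a cut vertex. No other vertex is a cut vertex either.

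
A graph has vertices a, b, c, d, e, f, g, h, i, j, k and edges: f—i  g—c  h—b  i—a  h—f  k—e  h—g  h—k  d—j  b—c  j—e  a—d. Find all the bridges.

none

The edges on the cycle h-f-i-a-d-j-e-k-h are not bridges since each lies on that cycle.
Every edge lies on some cycle, so there are no bridges.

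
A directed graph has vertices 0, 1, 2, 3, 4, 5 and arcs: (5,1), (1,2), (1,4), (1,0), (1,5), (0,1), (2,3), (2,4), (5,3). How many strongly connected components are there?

4

{0, 1, 5} are all mutually reachable — one SCC of size 3.
{3} is an SCC by itself.
{2} is an SCC by itself.
{4} is an SCC by itself.
That gives 4 strongly connected components.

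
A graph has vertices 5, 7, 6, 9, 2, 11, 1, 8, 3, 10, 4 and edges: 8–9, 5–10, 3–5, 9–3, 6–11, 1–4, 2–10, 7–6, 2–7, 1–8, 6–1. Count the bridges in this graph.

The edges on the cycle 2-7-6-1-8-9-3-5-10-2 are not bridges since each lies on that cycle.
But removing 6–11 disconnects 6 from 11; removing 4–1 disconnects 4 from 1 — these are bridges.
That makes 2 bridges.

2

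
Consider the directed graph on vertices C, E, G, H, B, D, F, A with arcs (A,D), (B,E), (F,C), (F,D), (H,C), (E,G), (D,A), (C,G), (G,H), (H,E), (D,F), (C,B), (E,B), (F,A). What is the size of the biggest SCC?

5

{B, C, E, G, H} are all mutually reachable — one SCC of size 5.
{A, D, F} are all mutually reachable — one SCC of size 3.
The largest has 5 vertices.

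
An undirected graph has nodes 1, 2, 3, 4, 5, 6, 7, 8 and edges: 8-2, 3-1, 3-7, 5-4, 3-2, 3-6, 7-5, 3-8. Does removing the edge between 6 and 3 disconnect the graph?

Removing 6-3 leaves no path between 6 and 3: the component count goes from 1 to 2. So it is a bridge.

Yes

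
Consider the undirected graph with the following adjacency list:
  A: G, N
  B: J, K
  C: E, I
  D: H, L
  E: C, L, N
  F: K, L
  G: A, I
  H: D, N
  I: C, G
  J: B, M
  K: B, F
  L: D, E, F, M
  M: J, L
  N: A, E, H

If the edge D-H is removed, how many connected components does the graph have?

D and H are still connected via D-L-E-N-H, so the component count stays at 1.

1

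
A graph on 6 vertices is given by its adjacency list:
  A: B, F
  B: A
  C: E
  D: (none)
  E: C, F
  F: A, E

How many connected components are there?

2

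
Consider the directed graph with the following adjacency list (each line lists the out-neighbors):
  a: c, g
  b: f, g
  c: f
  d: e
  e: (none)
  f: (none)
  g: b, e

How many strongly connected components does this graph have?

6

{b, g} are all mutually reachable — one SCC of size 2.
{e} is an SCC by itself.
{c} is an SCC by itself.
{f} is an SCC by itself.
{d} is an SCC by itself.
(and 1 more singleton SCC)
That gives 6 strongly connected components.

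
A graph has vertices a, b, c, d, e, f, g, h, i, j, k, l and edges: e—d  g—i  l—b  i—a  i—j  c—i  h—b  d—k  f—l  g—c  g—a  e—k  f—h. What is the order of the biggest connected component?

Starting from d we can reach d, e, k. That is one component of size 3.
Starting from b we can reach b, f, h, l. That is one component of size 4.
Starting from a we can reach a, c, g, i, j. That is one component of size 5.
The largest has 5 vertices.

5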